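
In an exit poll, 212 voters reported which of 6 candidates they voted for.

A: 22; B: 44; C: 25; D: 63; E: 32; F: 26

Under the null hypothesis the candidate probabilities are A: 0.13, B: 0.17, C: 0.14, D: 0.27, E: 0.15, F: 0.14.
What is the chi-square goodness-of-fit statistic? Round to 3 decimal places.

Expected counts E_i = n·p_i: 212×0.13 = 27.56, 212×0.17 = 36.04, 212×0.14 = 29.68, 212×0.27 = 57.24, 212×0.15 = 31.8, 212×0.14 = 29.68.
cat         O        E   (O−E)²/E
A          22    27.56     1.1217
B          44    36.04     1.7581
C          25    29.68     0.7380
D          63    57.24     0.5796
E          32     31.8     0.0013
F          26    29.68     0.4563
Sum = 4.655

4.655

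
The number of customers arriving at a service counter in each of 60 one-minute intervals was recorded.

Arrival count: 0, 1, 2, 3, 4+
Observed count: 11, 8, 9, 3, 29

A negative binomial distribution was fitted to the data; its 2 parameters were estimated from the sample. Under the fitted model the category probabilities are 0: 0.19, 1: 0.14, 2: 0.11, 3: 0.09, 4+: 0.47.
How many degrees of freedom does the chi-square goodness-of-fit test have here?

2

There are k = 5 categories and 2 parameters estimated from the data, so df = 5 − 1 − 2 = 2.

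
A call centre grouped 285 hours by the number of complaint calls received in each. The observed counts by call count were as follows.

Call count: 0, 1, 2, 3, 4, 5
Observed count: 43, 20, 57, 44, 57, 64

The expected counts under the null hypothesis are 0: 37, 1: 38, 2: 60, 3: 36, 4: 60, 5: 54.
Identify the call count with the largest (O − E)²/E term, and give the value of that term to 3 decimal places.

χ² = (43−37)²/37 + (20−38)²/38 + (57−60)²/60 + (44−36)²/36 + (57−60)²/60 + (64−54)²/54
   = 0.9730 + 8.5263 + 0.1500 + 1.7778 + 0.1500 + 1.8519
The largest term is for 1: 8.526.

1, 8.526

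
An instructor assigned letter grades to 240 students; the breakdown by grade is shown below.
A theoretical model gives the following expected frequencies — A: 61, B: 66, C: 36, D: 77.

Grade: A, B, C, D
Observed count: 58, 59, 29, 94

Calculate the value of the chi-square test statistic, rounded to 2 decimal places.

χ² = (58−61)²/61 + (59−66)²/66 + (29−36)²/36 + (94−77)²/77
   = 0.148 + 0.742 + 1.361 + 3.753
Sum = 6.00

6.00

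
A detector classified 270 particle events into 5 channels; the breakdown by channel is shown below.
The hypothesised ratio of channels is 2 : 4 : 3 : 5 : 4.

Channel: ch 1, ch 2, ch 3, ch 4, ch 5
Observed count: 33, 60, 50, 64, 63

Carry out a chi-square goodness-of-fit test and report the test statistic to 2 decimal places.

2.62

Ratio total = 18. Expected counts: 270×2/18 = 30, 270×4/18 = 60, 270×3/18 = 45, 270×5/18 = 75, 270×4/18 = 60.
cat         O        E   (O−E)²/E
ch 1       33       30      0.300
ch 2       60       60      0.000
ch 3       50       45      0.556
ch 4       64       75      1.613
ch 5       63       60      0.150
Sum = 2.62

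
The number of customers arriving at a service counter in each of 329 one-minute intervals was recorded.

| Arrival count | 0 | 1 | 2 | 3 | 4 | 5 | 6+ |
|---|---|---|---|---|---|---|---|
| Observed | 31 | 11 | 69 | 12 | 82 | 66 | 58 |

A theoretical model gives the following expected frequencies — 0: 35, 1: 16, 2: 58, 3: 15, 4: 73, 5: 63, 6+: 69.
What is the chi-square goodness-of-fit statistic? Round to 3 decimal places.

χ² = (31−35)²/35 + (11−16)²/16 + (69−58)²/58 + (12−15)²/15 + (82−73)²/73 + (66−63)²/63 + (58−69)²/69
   = 0.4571 + 1.5625 + 2.0862 + 0.6000 + 1.1096 + 0.1429 + 1.7536
Sum = 7.712

7.712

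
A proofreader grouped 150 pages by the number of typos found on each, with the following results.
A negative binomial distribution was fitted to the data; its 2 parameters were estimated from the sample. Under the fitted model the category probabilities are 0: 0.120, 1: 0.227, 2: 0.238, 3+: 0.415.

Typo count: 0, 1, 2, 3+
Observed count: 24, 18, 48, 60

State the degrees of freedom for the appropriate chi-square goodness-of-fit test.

There are k = 4 categories and 2 parameters estimated from the data, so df = 4 − 1 − 2 = 1.

1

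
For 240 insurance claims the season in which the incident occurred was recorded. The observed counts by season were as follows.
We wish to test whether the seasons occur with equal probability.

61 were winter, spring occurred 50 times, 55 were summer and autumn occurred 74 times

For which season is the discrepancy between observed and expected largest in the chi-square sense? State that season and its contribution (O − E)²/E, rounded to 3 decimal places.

autumn, 3.267

Under H₀ each category has probability 1/4, so each expected count is 240/4 = 60.
cat         O        E   (O−E)²/E
winter     61       60     0.0167
spring     50       60     1.6667
summer     55       60     0.4167
autumn     74       60     3.2667
The largest term is for autumn: 3.267.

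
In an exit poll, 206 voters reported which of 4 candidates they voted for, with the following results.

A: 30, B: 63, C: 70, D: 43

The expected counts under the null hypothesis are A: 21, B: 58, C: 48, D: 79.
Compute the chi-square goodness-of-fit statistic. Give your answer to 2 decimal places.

30.78

cat         O        E   (O−E)²/E
A          30       21      3.857
B          63       58      0.431
C          70       48     10.083
D          43       79     16.405
Sum = 30.78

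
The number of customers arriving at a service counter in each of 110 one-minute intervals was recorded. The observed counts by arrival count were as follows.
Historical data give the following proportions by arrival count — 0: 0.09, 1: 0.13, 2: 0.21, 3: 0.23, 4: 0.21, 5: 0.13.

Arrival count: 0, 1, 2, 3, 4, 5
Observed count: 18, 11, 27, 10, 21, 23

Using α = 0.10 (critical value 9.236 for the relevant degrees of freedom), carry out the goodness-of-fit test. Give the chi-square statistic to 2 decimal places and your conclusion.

22.78; reject

Expected counts E_i = n·p_i: 110×0.09 = 9.9, 110×0.13 = 14.3, 110×0.21 = 23.1, 110×0.23 = 25.3, 110×0.21 = 23.1, 110×0.13 = 14.3.
0: (18 − 9.9)²/9.9 = 65.61/9.9 = 6.627
1: (11 − 14.3)²/14.3 = 10.89/14.3 = 0.762
2: (27 − 23.1)²/23.1 = 15.21/23.1 = 0.658
3: (10 − 25.3)²/25.3 = 234.09/25.3 = 9.253
4: (21 − 23.1)²/23.1 = 4.41/23.1 = 0.191
5: (23 − 14.3)²/14.3 = 75.69/14.3 = 5.293
Sum = 22.78
df = 5. Since 22.78 > 9.236, we reject H₀.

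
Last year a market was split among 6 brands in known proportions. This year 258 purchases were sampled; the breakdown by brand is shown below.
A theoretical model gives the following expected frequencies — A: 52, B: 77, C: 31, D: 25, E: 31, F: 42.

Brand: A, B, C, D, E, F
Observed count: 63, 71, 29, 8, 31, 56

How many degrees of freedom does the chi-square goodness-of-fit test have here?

There are k = 6 categories and no parameters were estimated from the data, so df = 6 − 1 = 5.

5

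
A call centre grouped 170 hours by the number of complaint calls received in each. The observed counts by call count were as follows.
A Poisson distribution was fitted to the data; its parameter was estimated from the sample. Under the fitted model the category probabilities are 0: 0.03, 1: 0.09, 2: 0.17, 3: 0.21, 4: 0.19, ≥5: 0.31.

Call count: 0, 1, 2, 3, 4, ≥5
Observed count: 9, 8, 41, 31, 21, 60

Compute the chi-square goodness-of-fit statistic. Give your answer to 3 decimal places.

Expected counts E_i = n·p_i: 170×0.03 = 5.1, 170×0.09 = 15.3, 170×0.17 = 28.9, 170×0.21 = 35.7, 170×0.19 = 32.3, 170×0.31 = 52.7.
0: (9 − 5.1)²/5.1 = 15.21/5.1 = 2.9824
1: (8 − 15.3)²/15.3 = 53.29/15.3 = 3.4830
2: (41 − 28.9)²/28.9 = 146.41/28.9 = 5.0661
3: (31 − 35.7)²/35.7 = 22.09/35.7 = 0.6188
4: (21 − 32.3)²/32.3 = 127.69/32.3 = 3.9533
≥5: (60 − 52.7)²/52.7 = 53.29/52.7 = 1.0112
Sum = 17.115

17.115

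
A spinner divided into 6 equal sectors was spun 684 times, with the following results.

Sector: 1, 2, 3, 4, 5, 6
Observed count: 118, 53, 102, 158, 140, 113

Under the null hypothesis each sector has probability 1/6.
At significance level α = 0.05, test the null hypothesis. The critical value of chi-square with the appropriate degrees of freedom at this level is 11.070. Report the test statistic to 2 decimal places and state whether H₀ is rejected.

Expected count for each of the 6 categories: 684/6 = 114.
1: (118 − 114)²/114 = 16/114 = 0.140
2: (53 − 114)²/114 = 3721/114 = 32.640
3: (102 − 114)²/114 = 144/114 = 1.263
4: (158 − 114)²/114 = 1936/114 = 16.982
5: (140 − 114)²/114 = 676/114 = 5.930
6: (113 − 114)²/114 = 1/114 = 0.009
Sum = 56.96
df = 5. Since 56.96 > 11.070, we reject H₀.

56.96; reject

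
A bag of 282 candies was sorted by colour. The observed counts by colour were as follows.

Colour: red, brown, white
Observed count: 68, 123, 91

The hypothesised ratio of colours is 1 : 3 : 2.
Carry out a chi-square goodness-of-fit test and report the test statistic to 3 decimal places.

Ratio total = 6. Expected counts: 282×1/6 = 47, 282×3/6 = 141, 282×2/6 = 94.
red: (68 − 47)²/47 = 441/47 = 9.3830
brown: (123 − 141)²/141 = 324/141 = 2.2979
white: (91 − 94)²/94 = 9/94 = 0.0957
Sum = 11.777

11.777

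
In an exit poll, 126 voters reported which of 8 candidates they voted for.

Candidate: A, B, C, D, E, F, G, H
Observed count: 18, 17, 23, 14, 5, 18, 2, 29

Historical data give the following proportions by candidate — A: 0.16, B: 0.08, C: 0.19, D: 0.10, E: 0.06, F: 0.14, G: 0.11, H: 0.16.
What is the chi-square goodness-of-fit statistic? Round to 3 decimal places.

20.074

Expected counts E_i = n·p_i: 126×0.16 = 20.16, 126×0.08 = 10.08, 126×0.19 = 23.94, 126×0.10 = 12.6, 126×0.06 = 7.56, 126×0.14 = 17.64, 126×0.11 = 13.86, 126×0.16 = 20.16.
χ² = (18−20.16)²/20.16 + (17−10.08)²/10.08 + (23−23.94)²/23.94 + (14−12.6)²/12.6 + (5−7.56)²/7.56 + (18−17.64)²/17.64 + (2−13.86)²/13.86 + (29−20.16)²/20.16
   = 0.2314 + 4.7506 + 0.0369 + 0.1556 + 0.8669 + 0.0073 + 10.1486 + 3.8763
Sum = 20.074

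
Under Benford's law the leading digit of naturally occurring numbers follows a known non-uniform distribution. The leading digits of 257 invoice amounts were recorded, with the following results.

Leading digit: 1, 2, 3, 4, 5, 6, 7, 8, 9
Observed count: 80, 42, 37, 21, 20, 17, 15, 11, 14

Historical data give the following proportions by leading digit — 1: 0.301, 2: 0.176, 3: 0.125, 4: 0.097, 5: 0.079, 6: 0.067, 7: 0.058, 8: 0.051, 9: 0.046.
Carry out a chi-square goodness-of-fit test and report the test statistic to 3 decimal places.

2.428

Expected counts E_i = n·p_i: 257×0.301 = 77.357, 257×0.176 = 45.232, 257×0.125 = 32.125, 257×0.097 = 24.929, 257×0.079 = 20.303, 257×0.067 = 17.219, 257×0.058 = 14.906, 257×0.051 = 13.107, 257×0.046 = 11.822.
1: (80 − 77.357)²/77.357 = 6.985449/77.357 = 0.0903
2: (42 − 45.232)²/45.232 = 10.445824/45.232 = 0.2309
3: (37 − 32.125)²/32.125 = 23.765625/32.125 = 0.7398
4: (21 − 24.929)²/24.929 = 15.437041/24.929 = 0.6192
5: (20 − 20.303)²/20.303 = 0.091809/20.303 = 0.0045
6: (17 − 17.219)²/17.219 = 0.047961/17.219 = 0.0028
7: (15 − 14.906)²/14.906 = 0.008836/14.906 = 0.0006
8: (11 − 13.107)²/13.107 = 4.439449/13.107 = 0.3387
9: (14 − 11.822)²/11.822 = 4.743684/11.822 = 0.4013
Sum = 2.428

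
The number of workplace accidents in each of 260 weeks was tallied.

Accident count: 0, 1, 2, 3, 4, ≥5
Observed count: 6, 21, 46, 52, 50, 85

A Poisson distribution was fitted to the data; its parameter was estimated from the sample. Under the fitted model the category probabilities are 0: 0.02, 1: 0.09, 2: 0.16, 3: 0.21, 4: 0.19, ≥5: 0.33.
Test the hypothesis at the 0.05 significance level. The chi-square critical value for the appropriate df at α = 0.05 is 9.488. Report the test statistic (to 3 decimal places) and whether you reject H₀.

0.973; do not reject

Expected counts E_i = n·p_i: 260×0.02 = 5.2, 260×0.09 = 23.4, 260×0.16 = 41.6, 260×0.21 = 54.6, 260×0.19 = 49.4, 260×0.33 = 85.8.
cat         O        E   (O−E)²/E
0           6      5.2     0.1231
1          21     23.4     0.2462
2          46     41.6     0.4654
3          52     54.6     0.1238
4          50     49.4     0.0073
≥5         85     85.8     0.0075
Sum = 0.973
df = 4. Since 0.973 < 9.488, we do not reject H₀.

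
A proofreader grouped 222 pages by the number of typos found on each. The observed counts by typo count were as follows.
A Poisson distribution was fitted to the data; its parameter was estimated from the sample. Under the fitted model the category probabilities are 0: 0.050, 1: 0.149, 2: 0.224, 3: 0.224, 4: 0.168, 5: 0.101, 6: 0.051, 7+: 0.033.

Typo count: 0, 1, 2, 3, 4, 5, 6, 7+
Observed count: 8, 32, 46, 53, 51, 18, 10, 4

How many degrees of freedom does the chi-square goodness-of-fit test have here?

There are k = 8 categories and 1 parameter estimated from the data, so df = 8 − 1 − 1 = 6.

6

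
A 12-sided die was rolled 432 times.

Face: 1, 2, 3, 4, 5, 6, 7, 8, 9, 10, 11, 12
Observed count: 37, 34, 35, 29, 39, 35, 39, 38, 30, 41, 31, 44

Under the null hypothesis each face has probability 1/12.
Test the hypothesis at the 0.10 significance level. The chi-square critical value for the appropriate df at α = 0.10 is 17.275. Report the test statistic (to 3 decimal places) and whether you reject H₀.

6.333; do not reject

Expected count for each of the 12 categories: 432/12 = 36.
χ² = (37−36)²/36 + (34−36)²/36 + (35−36)²/36 + (29−36)²/36 + (39−36)²/36 + (35−36)²/36 + (39−36)²/36 + (38−36)²/36 + (30−36)²/36 + (41−36)²/36 + (31−36)²/36 + (44−36)²/36
   = 0.0278 + 0.1111 + 0.0278 + 1.3611 + 0.2500 + 0.0278 + 0.2500 + 0.1111 + 1.0000 + 0.6944 + 0.6944 + 1.7778
Sum = 6.333
df = 11. Since 6.333 < 17.275, we do not reject H₀.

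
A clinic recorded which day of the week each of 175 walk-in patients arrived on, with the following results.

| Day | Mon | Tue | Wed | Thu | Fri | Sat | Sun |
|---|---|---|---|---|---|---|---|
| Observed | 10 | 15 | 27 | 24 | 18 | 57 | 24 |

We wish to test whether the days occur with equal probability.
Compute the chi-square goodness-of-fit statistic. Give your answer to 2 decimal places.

Expected count for each of the 7 categories: 175/7 = 25.
Mon: (10 − 25)²/25 = 225/25 = 9.000
Tue: (15 − 25)²/25 = 100/25 = 4.000
Wed: (27 − 25)²/25 = 4/25 = 0.160
Thu: (24 − 25)²/25 = 1/25 = 0.040
Fri: (18 − 25)²/25 = 49/25 = 1.960
Sat: (57 − 25)²/25 = 1024/25 = 40.960
Sun: (24 − 25)²/25 = 1/25 = 0.040
Sum = 56.16

56.16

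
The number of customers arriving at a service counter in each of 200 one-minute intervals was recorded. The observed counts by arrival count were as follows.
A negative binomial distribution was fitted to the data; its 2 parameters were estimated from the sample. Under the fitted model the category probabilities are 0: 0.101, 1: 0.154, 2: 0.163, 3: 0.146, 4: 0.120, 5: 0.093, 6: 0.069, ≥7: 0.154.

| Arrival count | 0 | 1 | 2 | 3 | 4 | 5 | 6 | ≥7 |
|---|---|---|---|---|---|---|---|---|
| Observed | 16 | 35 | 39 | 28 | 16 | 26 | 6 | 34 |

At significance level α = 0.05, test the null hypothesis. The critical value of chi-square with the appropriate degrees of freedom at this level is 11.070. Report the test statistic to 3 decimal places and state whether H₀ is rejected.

13.104; reject

Expected counts E_i = n·p_i: 200×0.101 = 20.2, 200×0.154 = 30.8, 200×0.163 = 32.6, 200×0.146 = 29.2, 200×0.120 = 24, 200×0.093 = 18.6, 200×0.069 = 13.8, 200×0.154 = 30.8.
cat         O        E   (O−E)²/E
0          16     20.2     0.8733
1          35     30.8     0.5727
2          39     32.6     1.2564
3          28     29.2     0.0493
4          16       24     2.6667
5          26     18.6     2.9441
6           6     13.8     4.4087
≥7         34     30.8     0.3325
Sum = 13.104
df = 5. Since 13.104 > 11.070, we reject H₀.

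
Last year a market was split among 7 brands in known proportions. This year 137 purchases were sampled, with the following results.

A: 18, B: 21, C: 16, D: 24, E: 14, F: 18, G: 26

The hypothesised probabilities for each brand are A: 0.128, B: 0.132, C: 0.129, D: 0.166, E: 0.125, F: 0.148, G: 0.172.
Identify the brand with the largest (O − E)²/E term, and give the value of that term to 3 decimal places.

E, 0.570

Expected counts E_i = n·p_i: 137×0.128 = 17.536, 137×0.132 = 18.084, 137×0.129 = 17.673, 137×0.166 = 22.742, 137×0.125 = 17.125, 137×0.148 = 20.276, 137×0.172 = 23.564.
cat         O        E   (O−E)²/E
A          18   17.536     0.0123
B          21   18.084     0.4702
C          16   17.673     0.1584
D          24   22.742     0.0696
E          14   17.125     0.5703
F          18   20.276     0.2555
G          26   23.564     0.2518
The largest term is for E: 0.570.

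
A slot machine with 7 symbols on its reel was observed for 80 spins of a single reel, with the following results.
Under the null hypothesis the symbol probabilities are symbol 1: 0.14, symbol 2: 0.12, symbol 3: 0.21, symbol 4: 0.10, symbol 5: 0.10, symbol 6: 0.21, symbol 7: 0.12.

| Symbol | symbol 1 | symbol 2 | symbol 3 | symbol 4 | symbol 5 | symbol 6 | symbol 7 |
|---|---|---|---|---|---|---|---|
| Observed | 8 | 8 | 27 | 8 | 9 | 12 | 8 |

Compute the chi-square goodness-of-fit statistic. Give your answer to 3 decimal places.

Expected counts E_i = n·p_i: 80×0.14 = 11.2, 80×0.12 = 9.6, 80×0.21 = 16.8, 80×0.10 = 8, 80×0.10 = 8, 80×0.21 = 16.8, 80×0.12 = 9.6.
symbol 1: (8 − 11.2)²/11.2 = 10.24/11.2 = 0.9143
symbol 2: (8 − 9.6)²/9.6 = 2.56/9.6 = 0.2667
symbol 3: (27 − 16.8)²/16.8 = 104.04/16.8 = 6.1929
symbol 4: (8 − 8)²/8 = 0/8 = 0.0000
symbol 5: (9 − 8)²/8 = 1/8 = 0.1250
symbol 6: (12 − 16.8)²/16.8 = 23.04/16.8 = 1.3714
symbol 7: (8 − 9.6)²/9.6 = 2.56/9.6 = 0.2667
Sum = 9.137

9.137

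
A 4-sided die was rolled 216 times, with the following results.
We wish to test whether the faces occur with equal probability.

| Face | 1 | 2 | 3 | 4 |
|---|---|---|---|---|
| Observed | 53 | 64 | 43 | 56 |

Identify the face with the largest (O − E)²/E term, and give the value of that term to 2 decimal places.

3, 2.24

Expected count for each of the 4 categories: 216/4 = 54.
cat         O        E   (O−E)²/E
1          53       54      0.019
2          64       54      1.852
3          43       54      2.241
4          56       54      0.074
The largest term is for 3: 2.24.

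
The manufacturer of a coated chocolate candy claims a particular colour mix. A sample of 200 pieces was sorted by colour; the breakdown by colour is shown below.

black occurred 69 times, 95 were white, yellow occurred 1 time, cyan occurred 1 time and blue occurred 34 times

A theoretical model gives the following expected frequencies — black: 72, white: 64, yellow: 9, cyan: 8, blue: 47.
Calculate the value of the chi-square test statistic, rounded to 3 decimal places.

31.972

χ² = (69−72)²/72 + (95−64)²/64 + (1−9)²/9 + (1−8)²/8 + (34−47)²/47
   = 0.1250 + 15.0156 + 7.1111 + 6.1250 + 3.5957
Sum = 31.972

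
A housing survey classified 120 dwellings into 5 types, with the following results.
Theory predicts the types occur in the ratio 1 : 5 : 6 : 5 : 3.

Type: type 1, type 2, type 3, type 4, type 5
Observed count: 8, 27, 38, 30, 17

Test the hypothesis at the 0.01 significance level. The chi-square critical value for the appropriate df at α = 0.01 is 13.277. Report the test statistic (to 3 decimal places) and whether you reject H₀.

1.133; do not reject

Ratio total = 20. Expected counts: 120×1/20 = 6, 120×5/20 = 30, 120×6/20 = 36, 120×5/20 = 30, 120×3/20 = 18.
cat         O        E   (O−E)²/E
type 1      8        6     0.6667
type 2     27       30     0.3000
type 3     38       36     0.1111
type 4     30       30     0.0000
type 5     17       18     0.0556
Sum = 1.133
df = 4. Since 1.133 < 13.277, we do not reject H₀.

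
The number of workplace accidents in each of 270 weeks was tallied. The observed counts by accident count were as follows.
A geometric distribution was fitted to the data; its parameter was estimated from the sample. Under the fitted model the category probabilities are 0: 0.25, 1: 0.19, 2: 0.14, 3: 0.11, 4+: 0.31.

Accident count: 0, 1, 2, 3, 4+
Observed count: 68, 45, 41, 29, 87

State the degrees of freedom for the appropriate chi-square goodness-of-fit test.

3

There are k = 5 categories and 1 parameter estimated from the data, so df = 5 − 1 − 1 = 3.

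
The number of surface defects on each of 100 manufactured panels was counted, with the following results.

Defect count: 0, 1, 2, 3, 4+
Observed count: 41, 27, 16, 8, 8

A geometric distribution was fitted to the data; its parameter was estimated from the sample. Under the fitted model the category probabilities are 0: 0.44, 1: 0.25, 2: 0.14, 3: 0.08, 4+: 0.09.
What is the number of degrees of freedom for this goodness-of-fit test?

There are k = 5 categories and 1 parameter estimated from the data, so df = 5 − 1 − 1 = 3.

3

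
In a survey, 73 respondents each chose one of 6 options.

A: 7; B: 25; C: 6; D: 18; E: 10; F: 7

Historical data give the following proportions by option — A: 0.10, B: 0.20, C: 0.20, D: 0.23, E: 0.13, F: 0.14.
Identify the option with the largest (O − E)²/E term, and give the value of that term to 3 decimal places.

Expected counts E_i = n·p_i: 73×0.10 = 7.3, 73×0.20 = 14.6, 73×0.20 = 14.6, 73×0.23 = 16.79, 73×0.13 = 9.49, 73×0.14 = 10.22.
A: (7 − 7.3)²/7.3 = 0.09/7.3 = 0.0123
B: (25 − 14.6)²/14.6 = 108.16/14.6 = 7.4082
C: (6 − 14.6)²/14.6 = 73.96/14.6 = 5.0658
D: (18 − 16.79)²/16.79 = 1.4641/16.79 = 0.0872
E: (10 − 9.49)²/9.49 = 0.2601/9.49 = 0.0274
F: (7 − 10.22)²/10.22 = 10.3684/10.22 = 1.0145
The largest term is for B: 7.408.

B, 7.408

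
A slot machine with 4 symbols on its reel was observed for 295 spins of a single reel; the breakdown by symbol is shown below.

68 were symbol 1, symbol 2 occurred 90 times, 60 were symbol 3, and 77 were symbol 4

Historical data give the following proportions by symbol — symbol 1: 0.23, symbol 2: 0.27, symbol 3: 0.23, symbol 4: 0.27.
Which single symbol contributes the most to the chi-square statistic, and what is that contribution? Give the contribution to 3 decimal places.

symbol 2, 1.345

Expected counts E_i = n·p_i: 295×0.23 = 67.85, 295×0.27 = 79.65, 295×0.23 = 67.85, 295×0.27 = 79.65.
χ² = (68−67.85)²/67.85 + (90−79.65)²/79.65 + (60−67.85)²/67.85 + (77−79.65)²/79.65
   = 0.0003 + 1.3449 + 0.9082 + 0.0882
The largest term is for symbol 2: 1.345.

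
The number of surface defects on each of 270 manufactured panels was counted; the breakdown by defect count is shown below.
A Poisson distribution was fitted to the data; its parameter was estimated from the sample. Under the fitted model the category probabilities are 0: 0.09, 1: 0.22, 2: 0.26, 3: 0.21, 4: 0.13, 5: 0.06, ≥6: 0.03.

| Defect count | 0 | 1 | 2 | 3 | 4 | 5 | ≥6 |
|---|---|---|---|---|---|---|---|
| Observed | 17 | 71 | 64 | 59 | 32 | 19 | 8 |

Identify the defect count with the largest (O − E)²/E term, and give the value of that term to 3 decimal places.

Expected counts E_i = n·p_i: 270×0.09 = 24.3, 270×0.22 = 59.4, 270×0.26 = 70.2, 270×0.21 = 56.7, 270×0.13 = 35.1, 270×0.06 = 16.2, 270×0.03 = 8.1.
0: (17 − 24.3)²/24.3 = 53.29/24.3 = 2.1930
1: (71 − 59.4)²/59.4 = 134.56/59.4 = 2.2653
2: (64 − 70.2)²/70.2 = 38.44/70.2 = 0.5476
3: (59 − 56.7)²/56.7 = 5.29/56.7 = 0.0933
4: (32 − 35.1)²/35.1 = 9.61/35.1 = 0.2738
5: (19 − 16.2)²/16.2 = 7.84/16.2 = 0.4840
≥6: (8 − 8.1)²/8.1 = 0.01/8.1 = 0.0012
The largest term is for 1: 2.265.

1, 2.265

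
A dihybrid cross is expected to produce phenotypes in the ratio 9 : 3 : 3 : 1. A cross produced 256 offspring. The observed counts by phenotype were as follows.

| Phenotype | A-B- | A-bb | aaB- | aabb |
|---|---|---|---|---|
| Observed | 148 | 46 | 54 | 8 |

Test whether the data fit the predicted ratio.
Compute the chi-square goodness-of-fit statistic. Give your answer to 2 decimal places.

4.94

Ratio total = 16. Expected counts: 256×9/16 = 144, 256×3/16 = 48, 256×3/16 = 48, 256×1/16 = 16.
A-B-: (148 − 144)²/144 = 16/144 = 0.111
A-bb: (46 − 48)²/48 = 4/48 = 0.083
aaB-: (54 − 48)²/48 = 36/48 = 0.750
aabb: (8 − 16)²/16 = 64/16 = 4.000
Sum = 4.94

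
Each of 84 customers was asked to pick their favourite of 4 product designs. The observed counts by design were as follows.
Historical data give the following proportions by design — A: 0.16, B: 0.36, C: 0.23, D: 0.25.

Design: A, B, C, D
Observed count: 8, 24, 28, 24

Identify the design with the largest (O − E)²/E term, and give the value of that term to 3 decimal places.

C, 3.900

Expected counts E_i = n·p_i: 84×0.16 = 13.44, 84×0.36 = 30.24, 84×0.23 = 19.32, 84×0.25 = 21.
χ² = (8−13.44)²/13.44 + (24−30.24)²/30.24 + (28−19.32)²/19.32 + (24−21)²/21
   = 2.2019 + 1.2876 + 3.8997 + 0.4286
The largest term is for C: 3.900.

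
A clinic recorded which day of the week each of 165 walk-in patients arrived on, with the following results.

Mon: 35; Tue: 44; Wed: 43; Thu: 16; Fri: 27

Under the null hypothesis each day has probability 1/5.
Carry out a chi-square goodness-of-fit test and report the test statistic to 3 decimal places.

Under H₀ each category has probability 1/5, so each expected count is 165/5 = 33.
χ² = (35−33)²/33 + (44−33)²/33 + (43−33)²/33 + (16−33)²/33 + (27−33)²/33
   = 0.1212 + 3.6667 + 3.0303 + 8.7576 + 1.0909
Sum = 16.667

16.667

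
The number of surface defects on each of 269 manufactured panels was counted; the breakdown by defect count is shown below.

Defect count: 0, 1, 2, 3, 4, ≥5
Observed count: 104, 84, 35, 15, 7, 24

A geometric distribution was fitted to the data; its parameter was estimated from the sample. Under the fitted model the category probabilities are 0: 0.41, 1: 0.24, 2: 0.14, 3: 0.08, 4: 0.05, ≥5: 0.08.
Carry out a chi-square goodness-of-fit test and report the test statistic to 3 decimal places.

Expected counts E_i = n·p_i: 269×0.41 = 110.29, 269×0.24 = 64.56, 269×0.14 = 37.66, 269×0.08 = 21.52, 269×0.05 = 13.45, 269×0.08 = 21.52.
0: (104 − 110.29)²/110.29 = 39.5641/110.29 = 0.3587
1: (84 − 64.56)²/64.56 = 377.9136/64.56 = 5.8537
2: (35 − 37.66)²/37.66 = 7.0756/37.66 = 0.1879
3: (15 − 21.52)²/21.52 = 42.5104/21.52 = 1.9754
4: (7 − 13.45)²/13.45 = 41.6025/13.45 = 3.0931
≥5: (24 − 21.52)²/21.52 = 6.1504/21.52 = 0.2858
Sum = 11.755

11.755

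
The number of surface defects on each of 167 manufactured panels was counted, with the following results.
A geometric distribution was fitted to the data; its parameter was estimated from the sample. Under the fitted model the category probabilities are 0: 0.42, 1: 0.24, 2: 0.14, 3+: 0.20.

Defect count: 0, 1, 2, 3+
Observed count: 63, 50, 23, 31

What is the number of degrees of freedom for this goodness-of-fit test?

There are k = 4 categories and 1 parameter estimated from the data, so df = 4 − 1 − 1 = 2.

2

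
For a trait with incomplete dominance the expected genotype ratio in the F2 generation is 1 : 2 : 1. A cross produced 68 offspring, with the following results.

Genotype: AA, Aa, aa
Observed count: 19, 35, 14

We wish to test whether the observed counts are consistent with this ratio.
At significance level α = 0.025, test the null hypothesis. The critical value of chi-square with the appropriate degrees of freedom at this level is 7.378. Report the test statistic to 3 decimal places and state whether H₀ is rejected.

0.794; do not reject

Ratio total = 4. Expected counts: 68×1/4 = 17, 68×2/4 = 34, 68×1/4 = 17.
AA: (19 − 17)²/17 = 4/17 = 0.2353
Aa: (35 − 34)²/34 = 1/34 = 0.0294
aa: (14 − 17)²/17 = 9/17 = 0.5294
Sum = 0.794
df = 2. Since 0.794 < 7.378, we do not reject H₀.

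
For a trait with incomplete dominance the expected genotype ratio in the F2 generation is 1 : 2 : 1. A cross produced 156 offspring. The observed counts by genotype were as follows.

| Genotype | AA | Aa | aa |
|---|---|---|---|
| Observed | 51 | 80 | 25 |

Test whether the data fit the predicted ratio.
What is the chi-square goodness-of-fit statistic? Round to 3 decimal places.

Ratio total = 4. Expected counts: 156×1/4 = 39, 156×2/4 = 78, 156×1/4 = 39.
χ² = (51−39)²/39 + (80−78)²/78 + (25−39)²/39
   = 3.6923 + 0.0513 + 5.0256
Sum = 8.769

8.769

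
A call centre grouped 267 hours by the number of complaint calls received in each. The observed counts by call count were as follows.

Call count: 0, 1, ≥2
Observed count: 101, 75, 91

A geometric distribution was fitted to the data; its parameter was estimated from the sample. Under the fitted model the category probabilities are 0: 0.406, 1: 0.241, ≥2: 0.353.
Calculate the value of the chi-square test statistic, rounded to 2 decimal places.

2.38

Expected counts E_i = n·p_i: 267×0.406 = 108.402, 267×0.241 = 64.347, 267×0.353 = 94.251.
χ² = (101−108.402)²/108.402 + (75−64.347)²/64.347 + (91−94.251)²/94.251
   = 0.505 + 1.764 + 0.112
Sum = 2.38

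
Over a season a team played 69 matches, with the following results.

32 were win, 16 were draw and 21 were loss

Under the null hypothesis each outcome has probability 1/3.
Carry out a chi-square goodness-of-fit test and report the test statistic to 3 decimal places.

Expected count for each of the 3 categories: 69/3 = 23.
cat         O        E   (O−E)²/E
win        32       23     3.5217
draw       16       23     2.1304
loss       21       23     0.1739
Sum = 5.826

5.826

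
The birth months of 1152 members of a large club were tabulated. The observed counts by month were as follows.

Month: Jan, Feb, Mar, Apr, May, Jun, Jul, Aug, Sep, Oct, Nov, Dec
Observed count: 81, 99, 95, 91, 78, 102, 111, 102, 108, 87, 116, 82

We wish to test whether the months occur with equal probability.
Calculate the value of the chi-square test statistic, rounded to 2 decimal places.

Under H₀ each category has probability 1/12, so each expected count is 1152/12 = 96.
cat         O        E   (O−E)²/E
Jan        81       96      2.344
Feb        99       96      0.094
Mar        95       96      0.010
Apr        91       96      0.260
May        78       96      3.375
Jun       102       96      0.375
Jul       111       96      2.344
Aug       102       96      0.375
Sep       108       96      1.500
Oct        87       96      0.844
Nov       116       96      4.167
Dec        82       96      2.042
Sum = 17.73

17.73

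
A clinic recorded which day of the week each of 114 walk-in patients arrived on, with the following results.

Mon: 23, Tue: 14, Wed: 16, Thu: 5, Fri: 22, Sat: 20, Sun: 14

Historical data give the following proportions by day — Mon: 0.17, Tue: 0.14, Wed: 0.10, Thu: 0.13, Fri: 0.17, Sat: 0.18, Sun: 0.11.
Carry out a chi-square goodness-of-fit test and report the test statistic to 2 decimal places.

9.82

Expected counts E_i = n·p_i: 114×0.17 = 19.38, 114×0.14 = 15.96, 114×0.10 = 11.4, 114×0.13 = 14.82, 114×0.17 = 19.38, 114×0.18 = 20.52, 114×0.11 = 12.54.
cat         O        E   (O−E)²/E
Mon        23    19.38      0.676
Tue        14    15.96      0.241
Wed        16     11.4      1.856
Thu         5    14.82      6.507
Fri        22    19.38      0.354
Sat        20    20.52      0.013
Sun        14    12.54      0.170
Sum = 9.82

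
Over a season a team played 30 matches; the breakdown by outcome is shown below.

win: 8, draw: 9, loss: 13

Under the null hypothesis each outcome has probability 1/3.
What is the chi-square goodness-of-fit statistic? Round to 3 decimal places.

1.400

Expected count for each of the 3 categories: 30/3 = 10.
χ² = (8−10)²/10 + (9−10)²/10 + (13−10)²/10
   = 0.4000 + 0.1000 + 0.9000
Sum = 1.400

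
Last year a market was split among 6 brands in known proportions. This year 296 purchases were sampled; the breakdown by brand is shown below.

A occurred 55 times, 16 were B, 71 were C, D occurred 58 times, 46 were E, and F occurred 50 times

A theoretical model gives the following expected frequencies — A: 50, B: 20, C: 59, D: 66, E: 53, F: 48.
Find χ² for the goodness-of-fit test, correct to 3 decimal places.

A: (55 − 50)²/50 = 25/50 = 0.5000
B: (16 − 20)²/20 = 16/20 = 0.8000
C: (71 − 59)²/59 = 144/59 = 2.4407
D: (58 − 66)²/66 = 64/66 = 0.9697
E: (46 − 53)²/53 = 49/53 = 0.9245
F: (50 − 48)²/48 = 4/48 = 0.0833
Sum = 5.718

5.718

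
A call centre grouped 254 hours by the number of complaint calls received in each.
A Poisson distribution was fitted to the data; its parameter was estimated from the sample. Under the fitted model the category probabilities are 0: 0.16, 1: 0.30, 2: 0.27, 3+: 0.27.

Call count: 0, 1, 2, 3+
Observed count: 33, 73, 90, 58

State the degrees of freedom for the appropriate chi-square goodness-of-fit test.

There are k = 4 categories and 1 parameter estimated from the data, so df = 4 − 1 − 1 = 2.

2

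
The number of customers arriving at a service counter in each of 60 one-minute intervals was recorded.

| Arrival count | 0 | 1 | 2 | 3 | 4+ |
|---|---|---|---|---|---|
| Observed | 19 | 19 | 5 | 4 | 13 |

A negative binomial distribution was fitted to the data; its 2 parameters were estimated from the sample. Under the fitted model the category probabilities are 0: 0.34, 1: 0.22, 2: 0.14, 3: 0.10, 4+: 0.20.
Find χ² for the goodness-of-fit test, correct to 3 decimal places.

4.771

Expected counts E_i = n·p_i: 60×0.34 = 20.4, 60×0.22 = 13.2, 60×0.14 = 8.4, 60×0.10 = 6, 60×0.20 = 12.
0: (19 − 20.4)²/20.4 = 1.96/20.4 = 0.0961
1: (19 − 13.2)²/13.2 = 33.64/13.2 = 2.5485
2: (5 − 8.4)²/8.4 = 11.56/8.4 = 1.3762
3: (4 − 6)²/6 = 4/6 = 0.6667
4+: (13 − 12)²/12 = 1/12 = 0.0833
Sum = 4.771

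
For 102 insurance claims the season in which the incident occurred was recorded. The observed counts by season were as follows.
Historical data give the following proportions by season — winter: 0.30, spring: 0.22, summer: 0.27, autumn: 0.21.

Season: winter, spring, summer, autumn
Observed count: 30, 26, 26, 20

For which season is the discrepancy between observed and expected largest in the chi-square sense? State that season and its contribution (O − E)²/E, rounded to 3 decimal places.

spring, 0.565

Expected counts E_i = n·p_i: 102×0.30 = 30.6, 102×0.22 = 22.44, 102×0.27 = 27.54, 102×0.21 = 21.42.
cat         O        E   (O−E)²/E
winter     30     30.6     0.0118
spring     26    22.44     0.5648
summer     26    27.54     0.0861
autumn     20    21.42     0.0941
The largest term is for spring: 0.565.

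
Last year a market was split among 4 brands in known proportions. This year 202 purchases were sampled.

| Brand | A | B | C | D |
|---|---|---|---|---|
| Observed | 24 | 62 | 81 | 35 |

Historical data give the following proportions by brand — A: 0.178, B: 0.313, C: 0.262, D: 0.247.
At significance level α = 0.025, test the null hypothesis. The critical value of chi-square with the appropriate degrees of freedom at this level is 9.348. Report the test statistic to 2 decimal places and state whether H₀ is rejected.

Expected counts E_i = n·p_i: 202×0.178 = 35.956, 202×0.313 = 63.226, 202×0.262 = 52.924, 202×0.247 = 49.894.
A: (24 − 35.956)²/35.956 = 142.945936/35.956 = 3.976
B: (62 − 63.226)²/63.226 = 1.503076/63.226 = 0.024
C: (81 − 52.924)²/52.924 = 788.261776/52.924 = 14.894
D: (35 − 49.894)²/49.894 = 221.831236/49.894 = 4.446
Sum = 23.34
df = 3. Since 23.34 > 9.348, we reject H₀.

23.34; reject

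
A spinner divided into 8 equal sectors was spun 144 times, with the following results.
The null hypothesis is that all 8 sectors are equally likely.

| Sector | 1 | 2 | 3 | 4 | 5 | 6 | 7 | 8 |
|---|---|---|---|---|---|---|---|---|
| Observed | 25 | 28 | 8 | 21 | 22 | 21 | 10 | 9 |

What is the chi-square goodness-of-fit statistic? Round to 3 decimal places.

23.778

Under H₀ each category has probability 1/8, so each expected count is 144/8 = 18.
1: (25 − 18)²/18 = 49/18 = 2.7222
2: (28 − 18)²/18 = 100/18 = 5.5556
3: (8 − 18)²/18 = 100/18 = 5.5556
4: (21 − 18)²/18 = 9/18 = 0.5000
5: (22 − 18)²/18 = 16/18 = 0.8889
6: (21 − 18)²/18 = 9/18 = 0.5000
7: (10 − 18)²/18 = 64/18 = 3.5556
8: (9 − 18)²/18 = 81/18 = 4.5000
Sum = 23.778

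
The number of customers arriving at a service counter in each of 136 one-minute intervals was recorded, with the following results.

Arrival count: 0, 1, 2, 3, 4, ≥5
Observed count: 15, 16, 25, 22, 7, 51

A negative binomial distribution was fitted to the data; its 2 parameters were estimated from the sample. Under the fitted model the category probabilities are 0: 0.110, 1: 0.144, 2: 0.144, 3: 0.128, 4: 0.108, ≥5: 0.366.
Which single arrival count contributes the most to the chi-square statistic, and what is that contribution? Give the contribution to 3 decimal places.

4, 4.024

Expected counts E_i = n·p_i: 136×0.110 = 14.96, 136×0.144 = 19.584, 136×0.144 = 19.584, 136×0.128 = 17.408, 136×0.108 = 14.688, 136×0.366 = 49.776.
cat         O        E   (O−E)²/E
0          15    14.96     0.0001
1          16   19.584     0.6559
2          25   19.584     1.4978
3          22   17.408     1.2113
4           7   14.688     4.0241
≥5         51   49.776     0.0301
The largest term is for 4: 4.024.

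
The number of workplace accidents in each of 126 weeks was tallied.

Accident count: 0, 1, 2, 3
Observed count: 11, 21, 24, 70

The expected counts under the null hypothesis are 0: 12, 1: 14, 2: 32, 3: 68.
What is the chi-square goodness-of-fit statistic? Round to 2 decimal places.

5.64

0: (11 − 12)²/12 = 1/12 = 0.083
1: (21 − 14)²/14 = 49/14 = 3.500
2: (24 − 32)²/32 = 64/32 = 2.000
3: (70 − 68)²/68 = 4/68 = 0.059
Sum = 5.64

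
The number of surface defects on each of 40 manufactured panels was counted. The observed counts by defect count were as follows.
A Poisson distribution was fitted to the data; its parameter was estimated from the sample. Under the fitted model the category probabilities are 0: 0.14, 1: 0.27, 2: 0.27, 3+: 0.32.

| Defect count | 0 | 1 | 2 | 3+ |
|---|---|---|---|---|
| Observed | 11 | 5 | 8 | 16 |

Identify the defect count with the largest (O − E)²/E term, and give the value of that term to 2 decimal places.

0, 5.21

Expected counts E_i = n·p_i: 40×0.14 = 5.6, 40×0.27 = 10.8, 40×0.27 = 10.8, 40×0.32 = 12.8.
0: (11 − 5.6)²/5.6 = 29.16/5.6 = 5.207
1: (5 − 10.8)²/10.8 = 33.64/10.8 = 3.115
2: (8 − 10.8)²/10.8 = 7.84/10.8 = 0.726
3+: (16 − 12.8)²/12.8 = 10.24/12.8 = 0.800
The largest term is for 0: 5.21.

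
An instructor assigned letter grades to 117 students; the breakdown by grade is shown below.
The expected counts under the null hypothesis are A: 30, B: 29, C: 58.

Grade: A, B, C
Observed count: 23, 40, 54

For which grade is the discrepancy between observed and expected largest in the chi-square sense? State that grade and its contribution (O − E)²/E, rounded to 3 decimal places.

B, 4.172

A: (23 − 30)²/30 = 49/30 = 1.6333
B: (40 − 29)²/29 = 121/29 = 4.1724
C: (54 − 58)²/58 = 16/58 = 0.2759
The largest term is for B: 4.172.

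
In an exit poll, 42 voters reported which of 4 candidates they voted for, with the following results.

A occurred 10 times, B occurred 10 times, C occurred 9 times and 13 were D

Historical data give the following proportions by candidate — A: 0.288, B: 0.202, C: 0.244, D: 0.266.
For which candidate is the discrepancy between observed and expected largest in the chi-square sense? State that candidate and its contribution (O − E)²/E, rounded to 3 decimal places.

Expected counts E_i = n·p_i: 42×0.288 = 12.096, 42×0.202 = 8.484, 42×0.244 = 10.248, 42×0.266 = 11.172.
cat         O        E   (O−E)²/E
A          10   12.096     0.3632
B          10    8.484     0.2709
C           9   10.248     0.1520
D          13   11.172     0.2991
The largest term is for A: 0.363.

A, 0.363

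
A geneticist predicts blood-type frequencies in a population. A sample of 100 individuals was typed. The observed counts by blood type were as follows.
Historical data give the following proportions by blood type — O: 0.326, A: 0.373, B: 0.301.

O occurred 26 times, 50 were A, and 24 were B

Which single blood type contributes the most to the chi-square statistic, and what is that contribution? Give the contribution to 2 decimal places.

Expected counts E_i = n·p_i: 100×0.326 = 32.6, 100×0.373 = 37.3, 100×0.301 = 30.1.
O: (26 − 32.6)²/32.6 = 43.56/32.6 = 1.336
A: (50 − 37.3)²/37.3 = 161.29/37.3 = 4.324
B: (24 − 30.1)²/30.1 = 37.21/30.1 = 1.236
The largest term is for A: 4.32.

A, 4.32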